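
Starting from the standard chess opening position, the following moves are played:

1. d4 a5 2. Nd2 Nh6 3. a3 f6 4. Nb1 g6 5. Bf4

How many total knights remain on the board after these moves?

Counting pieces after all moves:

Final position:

  a b c d e f g h
  ─────────────────
8│♜ ♞ ♝ ♛ ♚ ♝ · ♜│8
7│· ♟ ♟ ♟ ♟ · · ♟│7
6│· · · · · ♟ ♟ ♞│6
5│♟ · · · · · · ·│5
4│· · · ♙ · ♗ · ·│4
3│♙ · · · · · · ·│3
2│· ♙ ♙ · ♙ ♙ ♙ ♙│2
1│♖ ♘ · ♕ ♔ ♗ ♘ ♖│1
  ─────────────────
  a b c d e f g h


4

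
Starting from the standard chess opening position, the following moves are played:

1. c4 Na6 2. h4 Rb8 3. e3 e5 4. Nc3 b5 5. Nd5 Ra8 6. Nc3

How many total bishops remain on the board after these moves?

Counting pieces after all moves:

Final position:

  a b c d e f g h
  ─────────────────
8│♜ · ♝ ♛ ♚ ♝ ♞ ♜│8
7│♟ · ♟ ♟ · ♟ ♟ ♟│7
6│♞ · · · · · · ·│6
5│· ♟ · · ♟ · · ·│5
4│· · ♙ · · · · ♙│4
3│· · ♘ · ♙ · · ·│3
2│♙ ♙ · ♙ · ♙ ♙ ·│2
1│♖ · ♗ ♕ ♔ ♗ ♘ ♖│1
  ─────────────────
  a b c d e f g h


4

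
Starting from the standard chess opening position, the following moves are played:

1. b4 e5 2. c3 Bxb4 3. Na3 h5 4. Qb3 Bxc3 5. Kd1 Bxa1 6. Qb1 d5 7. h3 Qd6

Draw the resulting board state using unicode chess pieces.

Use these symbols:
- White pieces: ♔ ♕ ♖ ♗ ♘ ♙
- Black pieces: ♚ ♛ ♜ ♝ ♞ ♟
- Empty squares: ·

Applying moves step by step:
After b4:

♜ ♞ ♝ ♛ ♚ ♝ ♞ ♜
♟ ♟ ♟ ♟ ♟ ♟ ♟ ♟
· · · · · · · ·
· · · · · · · ·
· ♙ · · · · · ·
· · · · · · · ·
♙ · ♙ ♙ ♙ ♙ ♙ ♙
♖ ♘ ♗ ♕ ♔ ♗ ♘ ♖


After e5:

♜ ♞ ♝ ♛ ♚ ♝ ♞ ♜
♟ ♟ ♟ ♟ · ♟ ♟ ♟
· · · · · · · ·
· · · · ♟ · · ·
· ♙ · · · · · ·
· · · · · · · ·
♙ · ♙ ♙ ♙ ♙ ♙ ♙
♖ ♘ ♗ ♕ ♔ ♗ ♘ ♖


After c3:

♜ ♞ ♝ ♛ ♚ ♝ ♞ ♜
♟ ♟ ♟ ♟ · ♟ ♟ ♟
· · · · · · · ·
· · · · ♟ · · ·
· ♙ · · · · · ·
· · ♙ · · · · ·
♙ · · ♙ ♙ ♙ ♙ ♙
♖ ♘ ♗ ♕ ♔ ♗ ♘ ♖


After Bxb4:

♜ ♞ ♝ ♛ ♚ · ♞ ♜
♟ ♟ ♟ ♟ · ♟ ♟ ♟
· · · · · · · ·
· · · · ♟ · · ·
· ♝ · · · · · ·
· · ♙ · · · · ·
♙ · · ♙ ♙ ♙ ♙ ♙
♖ ♘ ♗ ♕ ♔ ♗ ♘ ♖


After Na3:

♜ ♞ ♝ ♛ ♚ · ♞ ♜
♟ ♟ ♟ ♟ · ♟ ♟ ♟
· · · · · · · ·
· · · · ♟ · · ·
· ♝ · · · · · ·
♘ · ♙ · · · · ·
♙ · · ♙ ♙ ♙ ♙ ♙
♖ · ♗ ♕ ♔ ♗ ♘ ♖


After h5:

♜ ♞ ♝ ♛ ♚ · ♞ ♜
♟ ♟ ♟ ♟ · ♟ ♟ ·
· · · · · · · ·
· · · · ♟ · · ♟
· ♝ · · · · · ·
♘ · ♙ · · · · ·
♙ · · ♙ ♙ ♙ ♙ ♙
♖ · ♗ ♕ ♔ ♗ ♘ ♖


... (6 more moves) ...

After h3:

♜ ♞ ♝ ♛ ♚ · ♞ ♜
♟ ♟ ♟ · · ♟ ♟ ·
· · · · · · · ·
· · · ♟ ♟ · · ♟
· · · · · · · ·
♘ · · · · · · ♙
♙ · · ♙ ♙ ♙ ♙ ·
♝ ♕ ♗ ♔ · ♗ ♘ ♖


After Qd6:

♜ ♞ ♝ · ♚ · ♞ ♜
♟ ♟ ♟ · · ♟ ♟ ·
· · · ♛ · · · ·
· · · ♟ ♟ · · ♟
· · · · · · · ·
♘ · · · · · · ♙
♙ · · ♙ ♙ ♙ ♙ ·
♝ ♕ ♗ ♔ · ♗ ♘ ♖



  a b c d e f g h
  ─────────────────
8│♜ ♞ ♝ · ♚ · ♞ ♜│8
7│♟ ♟ ♟ · · ♟ ♟ ·│7
6│· · · ♛ · · · ·│6
5│· · · ♟ ♟ · · ♟│5
4│· · · · · · · ·│4
3│♘ · · · · · · ♙│3
2│♙ · · ♙ ♙ ♙ ♙ ·│2
1│♝ ♕ ♗ ♔ · ♗ ♘ ♖│1
  ─────────────────
  a b c d e f g h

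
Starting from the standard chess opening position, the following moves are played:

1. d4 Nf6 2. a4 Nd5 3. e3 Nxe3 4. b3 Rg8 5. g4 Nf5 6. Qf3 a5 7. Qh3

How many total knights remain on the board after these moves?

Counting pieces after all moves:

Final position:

  a b c d e f g h
  ─────────────────
8│♜ ♞ ♝ ♛ ♚ ♝ ♜ ·│8
7│· ♟ ♟ ♟ ♟ ♟ ♟ ♟│7
6│· · · · · · · ·│6
5│♟ · · · · ♞ · ·│5
4│♙ · · ♙ · · ♙ ·│4
3│· ♙ · · · · · ♕│3
2│· · ♙ · · ♙ · ♙│2
1│♖ ♘ ♗ · ♔ ♗ ♘ ♖│1
  ─────────────────
  a b c d e f g h


4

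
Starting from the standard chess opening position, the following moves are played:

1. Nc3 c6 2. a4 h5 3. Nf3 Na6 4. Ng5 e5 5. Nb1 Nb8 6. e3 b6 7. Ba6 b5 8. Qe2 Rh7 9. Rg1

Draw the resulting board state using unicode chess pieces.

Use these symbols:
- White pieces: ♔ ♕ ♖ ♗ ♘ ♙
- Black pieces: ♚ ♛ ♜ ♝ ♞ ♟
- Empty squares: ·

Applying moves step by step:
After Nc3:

♜ ♞ ♝ ♛ ♚ ♝ ♞ ♜
♟ ♟ ♟ ♟ ♟ ♟ ♟ ♟
· · · · · · · ·
· · · · · · · ·
· · · · · · · ·
· · ♘ · · · · ·
♙ ♙ ♙ ♙ ♙ ♙ ♙ ♙
♖ · ♗ ♕ ♔ ♗ ♘ ♖


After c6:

♜ ♞ ♝ ♛ ♚ ♝ ♞ ♜
♟ ♟ · ♟ ♟ ♟ ♟ ♟
· · ♟ · · · · ·
· · · · · · · ·
· · · · · · · ·
· · ♘ · · · · ·
♙ ♙ ♙ ♙ ♙ ♙ ♙ ♙
♖ · ♗ ♕ ♔ ♗ ♘ ♖


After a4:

♜ ♞ ♝ ♛ ♚ ♝ ♞ ♜
♟ ♟ · ♟ ♟ ♟ ♟ ♟
· · ♟ · · · · ·
· · · · · · · ·
♙ · · · · · · ·
· · ♘ · · · · ·
· ♙ ♙ ♙ ♙ ♙ ♙ ♙
♖ · ♗ ♕ ♔ ♗ ♘ ♖


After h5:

♜ ♞ ♝ ♛ ♚ ♝ ♞ ♜
♟ ♟ · ♟ ♟ ♟ ♟ ·
· · ♟ · · · · ·
· · · · · · · ♟
♙ · · · · · · ·
· · ♘ · · · · ·
· ♙ ♙ ♙ ♙ ♙ ♙ ♙
♖ · ♗ ♕ ♔ ♗ ♘ ♖


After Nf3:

♜ ♞ ♝ ♛ ♚ ♝ ♞ ♜
♟ ♟ · ♟ ♟ ♟ ♟ ·
· · ♟ · · · · ·
· · · · · · · ♟
♙ · · · · · · ·
· · ♘ · · ♘ · ·
· ♙ ♙ ♙ ♙ ♙ ♙ ♙
♖ · ♗ ♕ ♔ ♗ · ♖


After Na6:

♜ · ♝ ♛ ♚ ♝ ♞ ♜
♟ ♟ · ♟ ♟ ♟ ♟ ·
♞ · ♟ · · · · ·
· · · · · · · ♟
♙ · · · · · · ·
· · ♘ · · ♘ · ·
· ♙ ♙ ♙ ♙ ♙ ♙ ♙
♖ · ♗ ♕ ♔ ♗ · ♖


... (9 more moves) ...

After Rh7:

♜ ♞ ♝ ♛ ♚ ♝ ♞ ·
♟ · · ♟ · ♟ ♟ ♜
♗ · ♟ · · · · ·
· ♟ · · ♟ · ♘ ♟
♙ · · · · · · ·
· · · · ♙ · · ·
· ♙ ♙ ♙ ♕ ♙ ♙ ♙
♖ ♘ ♗ · ♔ · · ♖


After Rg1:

♜ ♞ ♝ ♛ ♚ ♝ ♞ ·
♟ · · ♟ · ♟ ♟ ♜
♗ · ♟ · · · · ·
· ♟ · · ♟ · ♘ ♟
♙ · · · · · · ·
· · · · ♙ · · ·
· ♙ ♙ ♙ ♕ ♙ ♙ ♙
♖ ♘ ♗ · ♔ · ♖ ·



  a b c d e f g h
  ─────────────────
8│♜ ♞ ♝ ♛ ♚ ♝ ♞ ·│8
7│♟ · · ♟ · ♟ ♟ ♜│7
6│♗ · ♟ · · · · ·│6
5│· ♟ · · ♟ · ♘ ♟│5
4│♙ · · · · · · ·│4
3│· · · · ♙ · · ·│3
2│· ♙ ♙ ♙ ♕ ♙ ♙ ♙│2
1│♖ ♘ ♗ · ♔ · ♖ ·│1
  ─────────────────
  a b c d e f g h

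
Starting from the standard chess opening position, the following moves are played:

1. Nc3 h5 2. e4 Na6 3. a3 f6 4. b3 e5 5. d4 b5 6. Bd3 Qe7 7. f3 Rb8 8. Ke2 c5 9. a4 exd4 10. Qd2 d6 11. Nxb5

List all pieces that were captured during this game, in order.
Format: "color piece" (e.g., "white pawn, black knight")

Tracking captures:
  exd4: captured white pawn
  Nxb5: captured black pawn

white pawn, black pawn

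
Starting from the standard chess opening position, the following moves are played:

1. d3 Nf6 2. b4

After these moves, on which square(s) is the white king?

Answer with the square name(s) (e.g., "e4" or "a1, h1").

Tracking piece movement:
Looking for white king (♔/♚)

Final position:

  a b c d e f g h
  ─────────────────
8│♜ ♞ ♝ ♛ ♚ ♝ · ♜│8
7│♟ ♟ ♟ ♟ ♟ ♟ ♟ ♟│7
6│· · · · · ♞ · ·│6
5│· · · · · · · ·│5
4│· ♙ · · · · · ·│4
3│· · · ♙ · · · ·│3
2│♙ · ♙ · ♙ ♙ ♙ ♙│2
1│♖ ♘ ♗ ♕ ♔ ♗ ♘ ♖│1
  ─────────────────
  a b c d e f g h


e1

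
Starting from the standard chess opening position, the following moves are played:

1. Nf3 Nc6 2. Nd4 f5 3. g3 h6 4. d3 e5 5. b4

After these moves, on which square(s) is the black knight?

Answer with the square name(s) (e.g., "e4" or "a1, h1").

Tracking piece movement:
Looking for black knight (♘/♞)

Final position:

  a b c d e f g h
  ─────────────────
8│♜ · ♝ ♛ ♚ ♝ ♞ ♜│8
7│♟ ♟ ♟ ♟ · · ♟ ·│7
6│· · ♞ · · · · ♟│6
5│· · · · ♟ ♟ · ·│5
4│· ♙ · ♘ · · · ·│4
3│· · · ♙ · · ♙ ·│3
2│♙ · ♙ · ♙ ♙ · ♙│2
1│♖ ♘ ♗ ♕ ♔ ♗ · ♖│1
  ─────────────────
  a b c d e f g h


c6, g8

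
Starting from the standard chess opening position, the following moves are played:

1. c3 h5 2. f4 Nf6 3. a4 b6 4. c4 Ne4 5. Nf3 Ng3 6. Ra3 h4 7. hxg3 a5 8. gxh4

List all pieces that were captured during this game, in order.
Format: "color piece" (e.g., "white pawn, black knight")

Tracking captures:
  hxg3: captured black knight
  gxh4: captured black pawn

black knight, black pawn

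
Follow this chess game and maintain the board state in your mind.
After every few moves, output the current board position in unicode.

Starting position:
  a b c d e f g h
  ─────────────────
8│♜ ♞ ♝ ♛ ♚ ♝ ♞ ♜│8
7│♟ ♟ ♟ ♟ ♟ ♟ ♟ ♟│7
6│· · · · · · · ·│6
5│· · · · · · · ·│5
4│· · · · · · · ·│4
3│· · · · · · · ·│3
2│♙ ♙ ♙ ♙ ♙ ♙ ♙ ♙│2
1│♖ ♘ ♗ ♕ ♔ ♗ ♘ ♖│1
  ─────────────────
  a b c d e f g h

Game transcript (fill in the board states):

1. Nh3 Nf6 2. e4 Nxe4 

  a b c d e f g h
  ─────────────────
8│♜ ♞ ♝ ♛ ♚ ♝ · ♜│8
7│♟ ♟ ♟ ♟ ♟ ♟ ♟ ♟│7
6│· · · · · · · ·│6
5│· · · · · · · ·│5
4│· · · · ♞ · · ·│4
3│· · · · · · · ♘│3
2│♙ ♙ ♙ ♙ · ♙ ♙ ♙│2
1│♖ ♘ ♗ ♕ ♔ ♗ · ♖│1
  ─────────────────
  a b c d e f g h

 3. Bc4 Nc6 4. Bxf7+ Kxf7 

  a b c d e f g h
  ─────────────────
8│♜ · ♝ ♛ · ♝ · ♜│8
7│♟ ♟ ♟ ♟ ♟ ♚ ♟ ♟│7
6│· · ♞ · · · · ·│6
5│· · · · · · · ·│5
4│· · · · ♞ · · ·│4
3│· · · · · · · ♘│3
2│♙ ♙ ♙ ♙ · ♙ ♙ ♙│2
1│♖ ♘ ♗ ♕ ♔ · · ♖│1
  ─────────────────
  a b c d e f g h

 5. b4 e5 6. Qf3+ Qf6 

  a b c d e f g h
  ─────────────────
8│♜ · ♝ · · ♝ · ♜│8
7│♟ ♟ ♟ ♟ · ♚ ♟ ♟│7
6│· · ♞ · · ♛ · ·│6
5│· · · · ♟ · · ·│5
4│· ♙ · · ♞ · · ·│4
3│· · · · · ♕ · ♘│3
2│♙ · ♙ ♙ · ♙ ♙ ♙│2
1│♖ ♘ ♗ · ♔ · · ♖│1
  ─────────────────
  a b c d e f g h

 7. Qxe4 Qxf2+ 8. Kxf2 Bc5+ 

  a b c d e f g h
  ─────────────────
8│♜ · ♝ · · · · ♜│8
7│♟ ♟ ♟ ♟ · ♚ ♟ ♟│7
6│· · ♞ · · · · ·│6
5│· · ♝ · ♟ · · ·│5
4│· ♙ · · ♕ · · ·│4
3│· · · · · · · ♘│3
2│♙ · ♙ ♙ · ♔ ♙ ♙│2
1│♖ ♘ ♗ · · · · ♖│1
  ─────────────────
  a b c d e f g h

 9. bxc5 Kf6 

  a b c d e f g h
  ─────────────────
8│♜ · ♝ · · · · ♜│8
7│♟ ♟ ♟ ♟ · · ♟ ♟│7
6│· · ♞ · · ♚ · ·│6
5│· · ♙ · ♟ · · ·│5
4│· · · · ♕ · · ·│4
3│· · · · · · · ♘│3
2│♙ · ♙ ♙ · ♔ ♙ ♙│2
1│♖ ♘ ♗ · · · · ♖│1
  ─────────────────
  a b c d e f g h


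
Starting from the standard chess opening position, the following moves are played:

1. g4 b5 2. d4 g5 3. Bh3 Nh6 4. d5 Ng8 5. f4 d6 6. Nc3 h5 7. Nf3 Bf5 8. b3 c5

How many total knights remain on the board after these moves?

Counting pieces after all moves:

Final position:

  a b c d e f g h
  ─────────────────
8│♜ ♞ · ♛ ♚ ♝ ♞ ♜│8
7│♟ · · · ♟ ♟ · ·│7
6│· · · ♟ · · · ·│6
5│· ♟ ♟ ♙ · ♝ ♟ ♟│5
4│· · · · · ♙ ♙ ·│4
3│· ♙ ♘ · · ♘ · ♗│3
2│♙ · ♙ · ♙ · · ♙│2
1│♖ · ♗ ♕ ♔ · · ♖│1
  ─────────────────
  a b c d e f g h


4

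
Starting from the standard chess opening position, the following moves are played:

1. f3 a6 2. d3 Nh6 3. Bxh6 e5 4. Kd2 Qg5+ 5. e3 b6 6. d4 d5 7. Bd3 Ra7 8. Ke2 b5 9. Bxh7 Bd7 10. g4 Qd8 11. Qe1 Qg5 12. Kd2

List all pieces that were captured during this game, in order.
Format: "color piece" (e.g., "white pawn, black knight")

Tracking captures:
  Bxh6: captured black knight
  Bxh7: captured black pawn

black knight, black pawn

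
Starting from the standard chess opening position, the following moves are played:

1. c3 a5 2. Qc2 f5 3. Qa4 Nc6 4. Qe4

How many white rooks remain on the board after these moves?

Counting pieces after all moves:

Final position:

  a b c d e f g h
  ─────────────────
8│♜ · ♝ ♛ ♚ ♝ ♞ ♜│8
7│· ♟ ♟ ♟ ♟ · ♟ ♟│7
6│· · ♞ · · · · ·│6
5│♟ · · · · ♟ · ·│5
4│· · · · ♕ · · ·│4
3│· · ♙ · · · · ·│3
2│♙ ♙ · ♙ ♙ ♙ ♙ ♙│2
1│♖ ♘ ♗ · ♔ ♗ ♘ ♖│1
  ─────────────────
  a b c d e f g h


2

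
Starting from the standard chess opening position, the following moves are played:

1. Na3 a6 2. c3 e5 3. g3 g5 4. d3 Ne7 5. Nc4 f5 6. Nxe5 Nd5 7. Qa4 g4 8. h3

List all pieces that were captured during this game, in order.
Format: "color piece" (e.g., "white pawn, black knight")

Tracking captures:
  Nxe5: captured black pawn

black pawn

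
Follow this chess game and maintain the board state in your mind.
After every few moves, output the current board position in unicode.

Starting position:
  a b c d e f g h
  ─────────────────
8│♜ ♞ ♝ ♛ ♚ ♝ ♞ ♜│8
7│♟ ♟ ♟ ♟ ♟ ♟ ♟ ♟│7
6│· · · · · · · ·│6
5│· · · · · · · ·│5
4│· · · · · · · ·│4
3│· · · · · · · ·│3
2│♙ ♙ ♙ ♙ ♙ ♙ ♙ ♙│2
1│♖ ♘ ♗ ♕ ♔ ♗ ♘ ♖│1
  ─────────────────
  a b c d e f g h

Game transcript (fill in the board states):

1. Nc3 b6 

  a b c d e f g h
  ─────────────────
8│♜ ♞ ♝ ♛ ♚ ♝ ♞ ♜│8
7│♟ · ♟ ♟ ♟ ♟ ♟ ♟│7
6│· ♟ · · · · · ·│6
5│· · · · · · · ·│5
4│· · · · · · · ·│4
3│· · ♘ · · · · ·│3
2│♙ ♙ ♙ ♙ ♙ ♙ ♙ ♙│2
1│♖ · ♗ ♕ ♔ ♗ ♘ ♖│1
  ─────────────────
  a b c d e f g h

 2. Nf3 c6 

  a b c d e f g h
  ─────────────────
8│♜ ♞ ♝ ♛ ♚ ♝ ♞ ♜│8
7│♟ · · ♟ ♟ ♟ ♟ ♟│7
6│· ♟ ♟ · · · · ·│6
5│· · · · · · · ·│5
4│· · · · · · · ·│4
3│· · ♘ · · ♘ · ·│3
2│♙ ♙ ♙ ♙ ♙ ♙ ♙ ♙│2
1│♖ · ♗ ♕ ♔ ♗ · ♖│1
  ─────────────────
  a b c d e f g h

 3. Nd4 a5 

  a b c d e f g h
  ─────────────────
8│♜ ♞ ♝ ♛ ♚ ♝ ♞ ♜│8
7│· · · ♟ ♟ ♟ ♟ ♟│7
6│· ♟ ♟ · · · · ·│6
5│♟ · · · · · · ·│5
4│· · · ♘ · · · ·│4
3│· · ♘ · · · · ·│3
2│♙ ♙ ♙ ♙ ♙ ♙ ♙ ♙│2
1│♖ · ♗ ♕ ♔ ♗ · ♖│1
  ─────────────────
  a b c d e f g h

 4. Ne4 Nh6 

  a b c d e f g h
  ─────────────────
8│♜ ♞ ♝ ♛ ♚ ♝ · ♜│8
7│· · · ♟ ♟ ♟ ♟ ♟│7
6│· ♟ ♟ · · · · ♞│6
5│♟ · · · · · · ·│5
4│· · · ♘ ♘ · · ·│4
3│· · · · · · · ·│3
2│♙ ♙ ♙ ♙ ♙ ♙ ♙ ♙│2
1│♖ · ♗ ♕ ♔ ♗ · ♖│1
  ─────────────────
  a b c d e f g h

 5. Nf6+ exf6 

  a b c d e f g h
  ─────────────────
8│♜ ♞ ♝ ♛ ♚ ♝ · ♜│8
7│· · · ♟ · ♟ ♟ ♟│7
6│· ♟ ♟ · · ♟ · ♞│6
5│♟ · · · · · · ·│5
4│· · · ♘ · · · ·│4
3│· · · · · · · ·│3
2│♙ ♙ ♙ ♙ ♙ ♙ ♙ ♙│2
1│♖ · ♗ ♕ ♔ ♗ · ♖│1
  ─────────────────
  a b c d e f g h



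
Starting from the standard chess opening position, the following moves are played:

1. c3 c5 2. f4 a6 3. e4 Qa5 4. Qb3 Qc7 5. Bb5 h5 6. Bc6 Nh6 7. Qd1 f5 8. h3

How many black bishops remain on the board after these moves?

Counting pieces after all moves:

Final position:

  a b c d e f g h
  ─────────────────
8│♜ ♞ ♝ · ♚ ♝ · ♜│8
7│· ♟ ♛ ♟ ♟ · ♟ ·│7
6│♟ · ♗ · · · · ♞│6
5│· · ♟ · · ♟ · ♟│5
4│· · · · ♙ ♙ · ·│4
3│· · ♙ · · · · ♙│3
2│♙ ♙ · ♙ · · ♙ ·│2
1│♖ ♘ ♗ ♕ ♔ · ♘ ♖│1
  ─────────────────
  a b c d e f g h


2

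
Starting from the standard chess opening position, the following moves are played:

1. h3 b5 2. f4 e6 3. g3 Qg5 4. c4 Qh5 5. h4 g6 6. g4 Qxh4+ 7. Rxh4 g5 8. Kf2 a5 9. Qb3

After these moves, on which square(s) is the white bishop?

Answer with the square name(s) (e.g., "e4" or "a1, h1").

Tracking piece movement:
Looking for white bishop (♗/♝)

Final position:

  a b c d e f g h
  ─────────────────
8│♜ ♞ ♝ · ♚ ♝ ♞ ♜│8
7│· · ♟ ♟ · ♟ · ♟│7
6│· · · · ♟ · · ·│6
5│♟ ♟ · · · · ♟ ·│5
4│· · ♙ · · ♙ ♙ ♖│4
3│· ♕ · · · · · ·│3
2│♙ ♙ · ♙ ♙ ♔ · ·│2
1│♖ ♘ ♗ · · ♗ ♘ ·│1
  ─────────────────
  a b c d e f g h


c1, f1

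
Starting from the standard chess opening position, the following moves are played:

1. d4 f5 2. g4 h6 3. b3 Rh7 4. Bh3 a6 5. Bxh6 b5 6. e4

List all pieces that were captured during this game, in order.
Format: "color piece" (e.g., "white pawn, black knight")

Tracking captures:
  Bxh6: captured black pawn

black pawn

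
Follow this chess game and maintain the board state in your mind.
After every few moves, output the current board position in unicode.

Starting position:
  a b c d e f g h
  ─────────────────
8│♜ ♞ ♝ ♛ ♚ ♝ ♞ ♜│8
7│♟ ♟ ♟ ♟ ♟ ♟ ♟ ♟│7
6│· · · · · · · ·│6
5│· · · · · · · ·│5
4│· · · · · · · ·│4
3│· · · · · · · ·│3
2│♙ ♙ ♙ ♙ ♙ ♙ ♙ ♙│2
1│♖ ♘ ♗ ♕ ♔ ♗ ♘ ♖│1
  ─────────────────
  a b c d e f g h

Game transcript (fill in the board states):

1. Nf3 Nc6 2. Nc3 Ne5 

  a b c d e f g h
  ─────────────────
8│♜ · ♝ ♛ ♚ ♝ ♞ ♜│8
7│♟ ♟ ♟ ♟ ♟ ♟ ♟ ♟│7
6│· · · · · · · ·│6
5│· · · · ♞ · · ·│5
4│· · · · · · · ·│4
3│· · ♘ · · ♘ · ·│3
2│♙ ♙ ♙ ♙ ♙ ♙ ♙ ♙│2
1│♖ · ♗ ♕ ♔ ♗ · ♖│1
  ─────────────────
  a b c d e f g h

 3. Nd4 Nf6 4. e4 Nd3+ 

  a b c d e f g h
  ─────────────────
8│♜ · ♝ ♛ ♚ ♝ · ♜│8
7│♟ ♟ ♟ ♟ ♟ ♟ ♟ ♟│7
6│· · · · · ♞ · ·│6
5│· · · · · · · ·│5
4│· · · ♘ ♙ · · ·│4
3│· · ♘ ♞ · · · ·│3
2│♙ ♙ ♙ ♙ · ♙ ♙ ♙│2
1│♖ · ♗ ♕ ♔ ♗ · ♖│1
  ─────────────────
  a b c d e f g h

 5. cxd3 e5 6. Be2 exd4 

  a b c d e f g h
  ─────────────────
8│♜ · ♝ ♛ ♚ ♝ · ♜│8
7│♟ ♟ ♟ ♟ · ♟ ♟ ♟│7
6│· · · · · ♞ · ·│6
5│· · · · · · · ·│5
4│· · · ♟ ♙ · · ·│4
3│· · ♘ ♙ · · · ·│3
2│♙ ♙ · ♙ ♗ ♙ ♙ ♙│2
1│♖ · ♗ ♕ ♔ · · ♖│1
  ─────────────────
  a b c d e f g h

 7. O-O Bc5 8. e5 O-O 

  a b c d e f g h
  ─────────────────
8│♜ · ♝ ♛ · ♜ ♚ ·│8
7│♟ ♟ ♟ ♟ · ♟ ♟ ♟│7
6│· · · · · ♞ · ·│6
5│· · ♝ · ♙ · · ·│5
4│· · · ♟ · · · ·│4
3│· · ♘ ♙ · · · ·│3
2│♙ ♙ · ♙ ♗ ♙ ♙ ♙│2
1│♖ · ♗ ♕ · ♖ ♔ ·│1
  ─────────────────
  a b c d e f g h

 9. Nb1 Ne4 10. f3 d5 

  a b c d e f g h
  ─────────────────
8│♜ · ♝ ♛ · ♜ ♚ ·│8
7│♟ ♟ ♟ · · ♟ ♟ ♟│7
6│· · · · · · · ·│6
5│· · ♝ ♟ ♙ · · ·│5
4│· · · ♟ ♞ · · ·│4
3│· · · ♙ · ♙ · ·│3
2│♙ ♙ · ♙ ♗ · ♙ ♙│2
1│♖ ♘ ♗ ♕ · ♖ ♔ ·│1
  ─────────────────
  a b c d e f g h



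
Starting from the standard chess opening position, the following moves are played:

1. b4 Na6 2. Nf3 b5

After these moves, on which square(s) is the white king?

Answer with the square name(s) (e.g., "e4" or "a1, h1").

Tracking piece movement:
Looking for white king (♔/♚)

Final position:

  a b c d e f g h
  ─────────────────
8│♜ · ♝ ♛ ♚ ♝ ♞ ♜│8
7│♟ · ♟ ♟ ♟ ♟ ♟ ♟│7
6│♞ · · · · · · ·│6
5│· ♟ · · · · · ·│5
4│· ♙ · · · · · ·│4
3│· · · · · ♘ · ·│3
2│♙ · ♙ ♙ ♙ ♙ ♙ ♙│2
1│♖ ♘ ♗ ♕ ♔ ♗ · ♖│1
  ─────────────────
  a b c d e f g h


e1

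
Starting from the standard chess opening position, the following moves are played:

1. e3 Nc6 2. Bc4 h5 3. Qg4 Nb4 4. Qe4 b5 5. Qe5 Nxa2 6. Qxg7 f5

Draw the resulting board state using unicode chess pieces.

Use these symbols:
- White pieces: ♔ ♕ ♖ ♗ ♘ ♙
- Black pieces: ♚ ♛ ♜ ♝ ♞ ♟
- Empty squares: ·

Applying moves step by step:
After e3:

♜ ♞ ♝ ♛ ♚ ♝ ♞ ♜
♟ ♟ ♟ ♟ ♟ ♟ ♟ ♟
· · · · · · · ·
· · · · · · · ·
· · · · · · · ·
· · · · ♙ · · ·
♙ ♙ ♙ ♙ · ♙ ♙ ♙
♖ ♘ ♗ ♕ ♔ ♗ ♘ ♖


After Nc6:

♜ · ♝ ♛ ♚ ♝ ♞ ♜
♟ ♟ ♟ ♟ ♟ ♟ ♟ ♟
· · ♞ · · · · ·
· · · · · · · ·
· · · · · · · ·
· · · · ♙ · · ·
♙ ♙ ♙ ♙ · ♙ ♙ ♙
♖ ♘ ♗ ♕ ♔ ♗ ♘ ♖


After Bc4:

♜ · ♝ ♛ ♚ ♝ ♞ ♜
♟ ♟ ♟ ♟ ♟ ♟ ♟ ♟
· · ♞ · · · · ·
· · · · · · · ·
· · ♗ · · · · ·
· · · · ♙ · · ·
♙ ♙ ♙ ♙ · ♙ ♙ ♙
♖ ♘ ♗ ♕ ♔ · ♘ ♖


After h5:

♜ · ♝ ♛ ♚ ♝ ♞ ♜
♟ ♟ ♟ ♟ ♟ ♟ ♟ ·
· · ♞ · · · · ·
· · · · · · · ♟
· · ♗ · · · · ·
· · · · ♙ · · ·
♙ ♙ ♙ ♙ · ♙ ♙ ♙
♖ ♘ ♗ ♕ ♔ · ♘ ♖


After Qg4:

♜ · ♝ ♛ ♚ ♝ ♞ ♜
♟ ♟ ♟ ♟ ♟ ♟ ♟ ·
· · ♞ · · · · ·
· · · · · · · ♟
· · ♗ · · · ♕ ·
· · · · ♙ · · ·
♙ ♙ ♙ ♙ · ♙ ♙ ♙
♖ ♘ ♗ · ♔ · ♘ ♖


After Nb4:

♜ · ♝ ♛ ♚ ♝ ♞ ♜
♟ ♟ ♟ ♟ ♟ ♟ ♟ ·
· · · · · · · ·
· · · · · · · ♟
· ♞ ♗ · · · ♕ ·
· · · · ♙ · · ·
♙ ♙ ♙ ♙ · ♙ ♙ ♙
♖ ♘ ♗ · ♔ · ♘ ♖


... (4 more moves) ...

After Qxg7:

♜ · ♝ ♛ ♚ ♝ ♞ ♜
♟ · ♟ ♟ ♟ ♟ ♕ ·
· · · · · · · ·
· ♟ · · · · · ♟
· · ♗ · · · · ·
· · · · ♙ · · ·
♞ ♙ ♙ ♙ · ♙ ♙ ♙
♖ ♘ ♗ · ♔ · ♘ ♖


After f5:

♜ · ♝ ♛ ♚ ♝ ♞ ♜
♟ · ♟ ♟ ♟ · ♕ ·
· · · · · · · ·
· ♟ · · · ♟ · ♟
· · ♗ · · · · ·
· · · · ♙ · · ·
♞ ♙ ♙ ♙ · ♙ ♙ ♙
♖ ♘ ♗ · ♔ · ♘ ♖



  a b c d e f g h
  ─────────────────
8│♜ · ♝ ♛ ♚ ♝ ♞ ♜│8
7│♟ · ♟ ♟ ♟ · ♕ ·│7
6│· · · · · · · ·│6
5│· ♟ · · · ♟ · ♟│5
4│· · ♗ · · · · ·│4
3│· · · · ♙ · · ·│3
2│♞ ♙ ♙ ♙ · ♙ ♙ ♙│2
1│♖ ♘ ♗ · ♔ · ♘ ♖│1
  ─────────────────
  a b c d e f g h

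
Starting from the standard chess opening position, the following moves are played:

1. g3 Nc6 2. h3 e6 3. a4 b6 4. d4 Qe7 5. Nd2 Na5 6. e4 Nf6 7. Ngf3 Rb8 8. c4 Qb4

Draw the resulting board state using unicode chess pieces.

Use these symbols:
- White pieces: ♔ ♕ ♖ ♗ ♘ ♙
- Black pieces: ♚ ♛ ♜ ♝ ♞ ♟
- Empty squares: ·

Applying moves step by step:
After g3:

♜ ♞ ♝ ♛ ♚ ♝ ♞ ♜
♟ ♟ ♟ ♟ ♟ ♟ ♟ ♟
· · · · · · · ·
· · · · · · · ·
· · · · · · · ·
· · · · · · ♙ ·
♙ ♙ ♙ ♙ ♙ ♙ · ♙
♖ ♘ ♗ ♕ ♔ ♗ ♘ ♖


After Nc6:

♜ · ♝ ♛ ♚ ♝ ♞ ♜
♟ ♟ ♟ ♟ ♟ ♟ ♟ ♟
· · ♞ · · · · ·
· · · · · · · ·
· · · · · · · ·
· · · · · · ♙ ·
♙ ♙ ♙ ♙ ♙ ♙ · ♙
♖ ♘ ♗ ♕ ♔ ♗ ♘ ♖


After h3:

♜ · ♝ ♛ ♚ ♝ ♞ ♜
♟ ♟ ♟ ♟ ♟ ♟ ♟ ♟
· · ♞ · · · · ·
· · · · · · · ·
· · · · · · · ·
· · · · · · ♙ ♙
♙ ♙ ♙ ♙ ♙ ♙ · ·
♖ ♘ ♗ ♕ ♔ ♗ ♘ ♖


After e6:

♜ · ♝ ♛ ♚ ♝ ♞ ♜
♟ ♟ ♟ ♟ · ♟ ♟ ♟
· · ♞ · ♟ · · ·
· · · · · · · ·
· · · · · · · ·
· · · · · · ♙ ♙
♙ ♙ ♙ ♙ ♙ ♙ · ·
♖ ♘ ♗ ♕ ♔ ♗ ♘ ♖


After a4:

♜ · ♝ ♛ ♚ ♝ ♞ ♜
♟ ♟ ♟ ♟ · ♟ ♟ ♟
· · ♞ · ♟ · · ·
· · · · · · · ·
♙ · · · · · · ·
· · · · · · ♙ ♙
· ♙ ♙ ♙ ♙ ♙ · ·
♖ ♘ ♗ ♕ ♔ ♗ ♘ ♖


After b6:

♜ · ♝ ♛ ♚ ♝ ♞ ♜
♟ · ♟ ♟ · ♟ ♟ ♟
· ♟ ♞ · ♟ · · ·
· · · · · · · ·
♙ · · · · · · ·
· · · · · · ♙ ♙
· ♙ ♙ ♙ ♙ ♙ · ·
♖ ♘ ♗ ♕ ♔ ♗ ♘ ♖


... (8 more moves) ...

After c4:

· ♜ ♝ · ♚ ♝ · ♜
♟ · ♟ ♟ ♛ ♟ ♟ ♟
· ♟ · · ♟ ♞ · ·
♞ · · · · · · ·
♙ · ♙ ♙ ♙ · · ·
· · · · · ♘ ♙ ♙
· ♙ · ♘ · ♙ · ·
♖ · ♗ ♕ ♔ ♗ · ♖


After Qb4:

· ♜ ♝ · ♚ ♝ · ♜
♟ · ♟ ♟ · ♟ ♟ ♟
· ♟ · · ♟ ♞ · ·
♞ · · · · · · ·
♙ ♛ ♙ ♙ ♙ · · ·
· · · · · ♘ ♙ ♙
· ♙ · ♘ · ♙ · ·
♖ · ♗ ♕ ♔ ♗ · ♖



  a b c d e f g h
  ─────────────────
8│· ♜ ♝ · ♚ ♝ · ♜│8
7│♟ · ♟ ♟ · ♟ ♟ ♟│7
6│· ♟ · · ♟ ♞ · ·│6
5│♞ · · · · · · ·│5
4│♙ ♛ ♙ ♙ ♙ · · ·│4
3│· · · · · ♘ ♙ ♙│3
2│· ♙ · ♘ · ♙ · ·│2
1│♖ · ♗ ♕ ♔ ♗ · ♖│1
  ─────────────────
  a b c d e f g h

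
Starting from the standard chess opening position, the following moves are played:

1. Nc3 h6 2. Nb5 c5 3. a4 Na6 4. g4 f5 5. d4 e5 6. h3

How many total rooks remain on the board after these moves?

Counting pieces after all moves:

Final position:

  a b c d e f g h
  ─────────────────
8│♜ · ♝ ♛ ♚ ♝ ♞ ♜│8
7│♟ ♟ · ♟ · · ♟ ·│7
6│♞ · · · · · · ♟│6
5│· ♘ ♟ · ♟ ♟ · ·│5
4│♙ · · ♙ · · ♙ ·│4
3│· · · · · · · ♙│3
2│· ♙ ♙ · ♙ ♙ · ·│2
1│♖ · ♗ ♕ ♔ ♗ ♘ ♖│1
  ─────────────────
  a b c d e f g h


4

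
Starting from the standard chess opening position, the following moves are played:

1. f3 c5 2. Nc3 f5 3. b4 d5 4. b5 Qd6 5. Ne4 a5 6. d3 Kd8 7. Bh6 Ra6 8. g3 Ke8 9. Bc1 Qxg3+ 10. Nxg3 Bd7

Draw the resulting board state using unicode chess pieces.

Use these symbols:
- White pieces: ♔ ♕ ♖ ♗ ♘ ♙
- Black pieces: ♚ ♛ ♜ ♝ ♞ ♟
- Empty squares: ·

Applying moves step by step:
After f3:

♜ ♞ ♝ ♛ ♚ ♝ ♞ ♜
♟ ♟ ♟ ♟ ♟ ♟ ♟ ♟
· · · · · · · ·
· · · · · · · ·
· · · · · · · ·
· · · · · ♙ · ·
♙ ♙ ♙ ♙ ♙ · ♙ ♙
♖ ♘ ♗ ♕ ♔ ♗ ♘ ♖


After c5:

♜ ♞ ♝ ♛ ♚ ♝ ♞ ♜
♟ ♟ · ♟ ♟ ♟ ♟ ♟
· · · · · · · ·
· · ♟ · · · · ·
· · · · · · · ·
· · · · · ♙ · ·
♙ ♙ ♙ ♙ ♙ · ♙ ♙
♖ ♘ ♗ ♕ ♔ ♗ ♘ ♖


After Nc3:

♜ ♞ ♝ ♛ ♚ ♝ ♞ ♜
♟ ♟ · ♟ ♟ ♟ ♟ ♟
· · · · · · · ·
· · ♟ · · · · ·
· · · · · · · ·
· · ♘ · · ♙ · ·
♙ ♙ ♙ ♙ ♙ · ♙ ♙
♖ · ♗ ♕ ♔ ♗ ♘ ♖


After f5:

♜ ♞ ♝ ♛ ♚ ♝ ♞ ♜
♟ ♟ · ♟ ♟ · ♟ ♟
· · · · · · · ·
· · ♟ · · ♟ · ·
· · · · · · · ·
· · ♘ · · ♙ · ·
♙ ♙ ♙ ♙ ♙ · ♙ ♙
♖ · ♗ ♕ ♔ ♗ ♘ ♖


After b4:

♜ ♞ ♝ ♛ ♚ ♝ ♞ ♜
♟ ♟ · ♟ ♟ · ♟ ♟
· · · · · · · ·
· · ♟ · · ♟ · ·
· ♙ · · · · · ·
· · ♘ · · ♙ · ·
♙ · ♙ ♙ ♙ · ♙ ♙
♖ · ♗ ♕ ♔ ♗ ♘ ♖


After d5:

♜ ♞ ♝ ♛ ♚ ♝ ♞ ♜
♟ ♟ · · ♟ · ♟ ♟
· · · · · · · ·
· · ♟ ♟ · ♟ · ·
· ♙ · · · · · ·
· · ♘ · · ♙ · ·
♙ · ♙ ♙ ♙ · ♙ ♙
♖ · ♗ ♕ ♔ ♗ ♘ ♖


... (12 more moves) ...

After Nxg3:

· ♞ ♝ · ♚ ♝ ♞ ♜
· ♟ · · ♟ · ♟ ♟
♜ · · · · · · ·
♟ ♙ ♟ ♟ · ♟ · ·
· · · · · · · ·
· · · ♙ · ♙ ♘ ·
♙ · ♙ · ♙ · · ♙
♖ · ♗ ♕ ♔ ♗ ♘ ♖


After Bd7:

· ♞ · · ♚ ♝ ♞ ♜
· ♟ · ♝ ♟ · ♟ ♟
♜ · · · · · · ·
♟ ♙ ♟ ♟ · ♟ · ·
· · · · · · · ·
· · · ♙ · ♙ ♘ ·
♙ · ♙ · ♙ · · ♙
♖ · ♗ ♕ ♔ ♗ ♘ ♖



  a b c d e f g h
  ─────────────────
8│· ♞ · · ♚ ♝ ♞ ♜│8
7│· ♟ · ♝ ♟ · ♟ ♟│7
6│♜ · · · · · · ·│6
5│♟ ♙ ♟ ♟ · ♟ · ·│5
4│· · · · · · · ·│4
3│· · · ♙ · ♙ ♘ ·│3
2│♙ · ♙ · ♙ · · ♙│2
1│♖ · ♗ ♕ ♔ ♗ ♘ ♖│1
  ─────────────────
  a b c d e f g h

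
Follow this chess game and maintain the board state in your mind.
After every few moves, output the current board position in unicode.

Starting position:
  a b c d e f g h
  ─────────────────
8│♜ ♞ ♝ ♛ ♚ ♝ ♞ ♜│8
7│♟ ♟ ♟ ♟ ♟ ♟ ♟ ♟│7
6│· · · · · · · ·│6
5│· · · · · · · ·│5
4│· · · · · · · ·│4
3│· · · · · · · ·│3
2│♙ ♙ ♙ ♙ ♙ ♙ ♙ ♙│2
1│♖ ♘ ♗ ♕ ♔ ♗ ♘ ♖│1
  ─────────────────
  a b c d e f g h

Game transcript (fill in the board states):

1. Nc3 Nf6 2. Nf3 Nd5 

  a b c d e f g h
  ─────────────────
8│♜ ♞ ♝ ♛ ♚ ♝ · ♜│8
7│♟ ♟ ♟ ♟ ♟ ♟ ♟ ♟│7
6│· · · · · · · ·│6
5│· · · ♞ · · · ·│5
4│· · · · · · · ·│4
3│· · ♘ · · ♘ · ·│3
2│♙ ♙ ♙ ♙ ♙ ♙ ♙ ♙│2
1│♖ · ♗ ♕ ♔ ♗ · ♖│1
  ─────────────────
  a b c d e f g h

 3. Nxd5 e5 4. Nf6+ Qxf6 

  a b c d e f g h
  ─────────────────
8│♜ ♞ ♝ · ♚ ♝ · ♜│8
7│♟ ♟ ♟ ♟ · ♟ ♟ ♟│7
6│· · · · · ♛ · ·│6
5│· · · · ♟ · · ·│5
4│· · · · · · · ·│4
3│· · · · · ♘ · ·│3
2│♙ ♙ ♙ ♙ ♙ ♙ ♙ ♙│2
1│♖ · ♗ ♕ ♔ ♗ · ♖│1
  ─────────────────
  a b c d e f g h

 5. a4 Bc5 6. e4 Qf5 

  a b c d e f g h
  ─────────────────
8│♜ ♞ ♝ · ♚ · · ♜│8
7│♟ ♟ ♟ ♟ · ♟ ♟ ♟│7
6│· · · · · · · ·│6
5│· · ♝ · ♟ ♛ · ·│5
4│♙ · · · ♙ · · ·│4
3│· · · · · ♘ · ·│3
2│· ♙ ♙ ♙ · ♙ ♙ ♙│2
1│♖ · ♗ ♕ ♔ ♗ · ♖│1
  ─────────────────
  a b c d e f g h

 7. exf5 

  a b c d e f g h
  ─────────────────
8│♜ ♞ ♝ · ♚ · · ♜│8
7│♟ ♟ ♟ ♟ · ♟ ♟ ♟│7
6│· · · · · · · ·│6
5│· · ♝ · ♟ ♙ · ·│5
4│♙ · · · · · · ·│4
3│· · · · · ♘ · ·│3
2│· ♙ ♙ ♙ · ♙ ♙ ♙│2
1│♖ · ♗ ♕ ♔ ♗ · ♖│1
  ─────────────────
  a b c d e f g h


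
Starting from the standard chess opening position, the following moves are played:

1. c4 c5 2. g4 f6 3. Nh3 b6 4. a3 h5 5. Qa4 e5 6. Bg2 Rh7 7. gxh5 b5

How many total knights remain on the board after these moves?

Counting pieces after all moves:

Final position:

  a b c d e f g h
  ─────────────────
8│♜ ♞ ♝ ♛ ♚ ♝ ♞ ·│8
7│♟ · · ♟ · · ♟ ♜│7
6│· · · · · ♟ · ·│6
5│· ♟ ♟ · ♟ · · ♙│5
4│♕ · ♙ · · · · ·│4
3│♙ · · · · · · ♘│3
2│· ♙ · ♙ ♙ ♙ ♗ ♙│2
1│♖ ♘ ♗ · ♔ · · ♖│1
  ─────────────────
  a b c d e f g h


4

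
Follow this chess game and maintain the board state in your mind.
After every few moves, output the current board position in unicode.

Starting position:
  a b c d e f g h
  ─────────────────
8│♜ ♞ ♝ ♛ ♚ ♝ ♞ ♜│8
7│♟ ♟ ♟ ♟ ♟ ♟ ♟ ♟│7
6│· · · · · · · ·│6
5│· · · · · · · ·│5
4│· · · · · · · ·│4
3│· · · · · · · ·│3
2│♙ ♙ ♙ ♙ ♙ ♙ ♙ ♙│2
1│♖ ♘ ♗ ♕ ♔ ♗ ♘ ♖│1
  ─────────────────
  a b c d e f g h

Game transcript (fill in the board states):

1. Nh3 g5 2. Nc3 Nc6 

  a b c d e f g h
  ─────────────────
8│♜ · ♝ ♛ ♚ ♝ ♞ ♜│8
7│♟ ♟ ♟ ♟ ♟ ♟ · ♟│7
6│· · ♞ · · · · ·│6
5│· · · · · · ♟ ·│5
4│· · · · · · · ·│4
3│· · ♘ · · · · ♘│3
2│♙ ♙ ♙ ♙ ♙ ♙ ♙ ♙│2
1│♖ · ♗ ♕ ♔ ♗ · ♖│1
  ─────────────────
  a b c d e f g h

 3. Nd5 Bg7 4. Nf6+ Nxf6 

  a b c d e f g h
  ─────────────────
8│♜ · ♝ ♛ ♚ · · ♜│8
7│♟ ♟ ♟ ♟ ♟ ♟ ♝ ♟│7
6│· · ♞ · · ♞ · ·│6
5│· · · · · · ♟ ·│5
4│· · · · · · · ·│4
3│· · · · · · · ♘│3
2│♙ ♙ ♙ ♙ ♙ ♙ ♙ ♙│2
1│♖ · ♗ ♕ ♔ ♗ · ♖│1
  ─────────────────
  a b c d e f g h

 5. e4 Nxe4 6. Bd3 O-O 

  a b c d e f g h
  ─────────────────
8│♜ · ♝ ♛ · ♜ ♚ ·│8
7│♟ ♟ ♟ ♟ ♟ ♟ ♝ ♟│7
6│· · ♞ · · · · ·│6
5│· · · · · · ♟ ·│5
4│· · · · ♞ · · ·│4
3│· · · ♗ · · · ♘│3
2│♙ ♙ ♙ ♙ · ♙ ♙ ♙│2
1│♖ · ♗ ♕ ♔ · · ♖│1
  ─────────────────
  a b c d e f g h

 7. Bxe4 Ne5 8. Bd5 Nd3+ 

  a b c d e f g h
  ─────────────────
8│♜ · ♝ ♛ · ♜ ♚ ·│8
7│♟ ♟ ♟ ♟ ♟ ♟ ♝ ♟│7
6│· · · · · · · ·│6
5│· · · ♗ · · ♟ ·│5
4│· · · · · · · ·│4
3│· · · ♞ · · · ♘│3
2│♙ ♙ ♙ ♙ · ♙ ♙ ♙│2
1│♖ · ♗ ♕ ♔ · · ♖│1
  ─────────────────
  a b c d e f g h

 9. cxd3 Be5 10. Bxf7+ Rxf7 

  a b c d e f g h
  ─────────────────
8│♜ · ♝ ♛ · · ♚ ·│8
7│♟ ♟ ♟ ♟ ♟ ♜ · ♟│7
6│· · · · · · · ·│6
5│· · · · ♝ · ♟ ·│5
4│· · · · · · · ·│4
3│· · · ♙ · · · ♘│3
2│♙ ♙ · ♙ · ♙ ♙ ♙│2
1│♖ · ♗ ♕ ♔ · · ♖│1
  ─────────────────
  a b c d e f g h



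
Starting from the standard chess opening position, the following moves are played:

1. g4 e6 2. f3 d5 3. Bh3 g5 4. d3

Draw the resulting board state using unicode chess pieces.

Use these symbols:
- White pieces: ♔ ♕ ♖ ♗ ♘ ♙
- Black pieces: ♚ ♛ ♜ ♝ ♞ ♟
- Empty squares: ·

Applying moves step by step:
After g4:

♜ ♞ ♝ ♛ ♚ ♝ ♞ ♜
♟ ♟ ♟ ♟ ♟ ♟ ♟ ♟
· · · · · · · ·
· · · · · · · ·
· · · · · · ♙ ·
· · · · · · · ·
♙ ♙ ♙ ♙ ♙ ♙ · ♙
♖ ♘ ♗ ♕ ♔ ♗ ♘ ♖


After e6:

♜ ♞ ♝ ♛ ♚ ♝ ♞ ♜
♟ ♟ ♟ ♟ · ♟ ♟ ♟
· · · · ♟ · · ·
· · · · · · · ·
· · · · · · ♙ ·
· · · · · · · ·
♙ ♙ ♙ ♙ ♙ ♙ · ♙
♖ ♘ ♗ ♕ ♔ ♗ ♘ ♖


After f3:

♜ ♞ ♝ ♛ ♚ ♝ ♞ ♜
♟ ♟ ♟ ♟ · ♟ ♟ ♟
· · · · ♟ · · ·
· · · · · · · ·
· · · · · · ♙ ·
· · · · · ♙ · ·
♙ ♙ ♙ ♙ ♙ · · ♙
♖ ♘ ♗ ♕ ♔ ♗ ♘ ♖


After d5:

♜ ♞ ♝ ♛ ♚ ♝ ♞ ♜
♟ ♟ ♟ · · ♟ ♟ ♟
· · · · ♟ · · ·
· · · ♟ · · · ·
· · · · · · ♙ ·
· · · · · ♙ · ·
♙ ♙ ♙ ♙ ♙ · · ♙
♖ ♘ ♗ ♕ ♔ ♗ ♘ ♖


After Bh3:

♜ ♞ ♝ ♛ ♚ ♝ ♞ ♜
♟ ♟ ♟ · · ♟ ♟ ♟
· · · · ♟ · · ·
· · · ♟ · · · ·
· · · · · · ♙ ·
· · · · · ♙ · ♗
♙ ♙ ♙ ♙ ♙ · · ♙
♖ ♘ ♗ ♕ ♔ · ♘ ♖


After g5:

♜ ♞ ♝ ♛ ♚ ♝ ♞ ♜
♟ ♟ ♟ · · ♟ · ♟
· · · · ♟ · · ·
· · · ♟ · · ♟ ·
· · · · · · ♙ ·
· · · · · ♙ · ♗
♙ ♙ ♙ ♙ ♙ · · ♙
♖ ♘ ♗ ♕ ♔ · ♘ ♖


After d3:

♜ ♞ ♝ ♛ ♚ ♝ ♞ ♜
♟ ♟ ♟ · · ♟ · ♟
· · · · ♟ · · ·
· · · ♟ · · ♟ ·
· · · · · · ♙ ·
· · · ♙ · ♙ · ♗
♙ ♙ ♙ · ♙ · · ♙
♖ ♘ ♗ ♕ ♔ · ♘ ♖



  a b c d e f g h
  ─────────────────
8│♜ ♞ ♝ ♛ ♚ ♝ ♞ ♜│8
7│♟ ♟ ♟ · · ♟ · ♟│7
6│· · · · ♟ · · ·│6
5│· · · ♟ · · ♟ ·│5
4│· · · · · · ♙ ·│4
3│· · · ♙ · ♙ · ♗│3
2│♙ ♙ ♙ · ♙ · · ♙│2
1│♖ ♘ ♗ ♕ ♔ · ♘ ♖│1
  ─────────────────
  a b c d e f g h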